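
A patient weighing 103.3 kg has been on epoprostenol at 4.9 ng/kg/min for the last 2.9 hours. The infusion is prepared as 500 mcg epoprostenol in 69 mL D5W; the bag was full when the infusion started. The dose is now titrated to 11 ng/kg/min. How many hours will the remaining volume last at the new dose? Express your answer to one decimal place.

6.0 hours

Initial rate:
Dose = 4.9 ng/kg/min × 103.3 kg = 506.17 ng/min
506.17 ng/min × 60 min/hr = 30370.2 ng/hr
Concentration = 500 mcg ÷ 69 mL = 7.246377 mcg/mL = 7246.377 ng/mL
Rate = 30370.2 ng/hr ÷ 7246.377 ng/mL = 4.191088 mL/hr
Volume infused so far = 4.191088 mL/hr × 2.9 hr = 12.15415 mL
Volume remaining = 69 − 12.15415 = 56.84585 mL
New rate:
Dose = 11 ng/kg/min × 103.3 kg = 1136.3 ng/min
1136.3 ng/min × 60 min/hr = 68178 ng/hr
Rate = 68178 ng/hr ÷ 7246.377 ng/mL = 9.408564 mL/hr
Time remaining = 56.84585 mL ÷ 9.408564 mL/hr = 6.041926 hr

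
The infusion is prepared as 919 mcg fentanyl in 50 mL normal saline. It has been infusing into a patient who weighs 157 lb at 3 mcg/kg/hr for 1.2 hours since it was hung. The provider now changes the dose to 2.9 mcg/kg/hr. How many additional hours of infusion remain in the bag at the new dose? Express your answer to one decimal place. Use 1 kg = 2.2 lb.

Initial rate:
Weight = 157 lb ÷ 2.2 lb/kg = 71.36364 kg
Dose = 3 mcg/kg/hr × 71.36364 kg = 214.0909 mcg/hr
Concentration = 919 mcg ÷ 50 mL = 18.38 mcg/mL
Rate = 214.0909 mcg/hr ÷ 18.38 mcg/mL = 11.64804 mL/hr
Volume infused so far = 11.64804 mL/hr × 1.2 hr = 13.97764 mL
Volume remaining = 50 − 13.97764 = 36.02236 mL
New rate:
Dose = 2.9 mcg/kg/hr × 71.36364 kg = 206.9545 mcg/hr
Rate = 206.9545 mcg/hr ÷ 18.38 mcg/mL = 11.25977 mL/hr
Time remaining = 36.02236 mL ÷ 11.25977 mL/hr = 3.199209 hr

3.2 hours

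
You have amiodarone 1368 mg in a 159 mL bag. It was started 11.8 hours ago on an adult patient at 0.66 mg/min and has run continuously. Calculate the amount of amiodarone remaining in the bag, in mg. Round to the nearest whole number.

901 mg

0.66 mg/min × 60 min/hr = 39.6 mg/hr
Concentration = 1368 mg ÷ 159 mL = 8.603774 mg/mL
Rate = 39.6 mg/hr ÷ 8.603774 mg/mL = 4.602632 mL/hr
Volume infused = 4.602632 mL/hr × 11.8 hr = 54.31105 mL
Volume remaining = 159 − 54.31105 = 104.6889 mL
Drug remaining = 104.6889 mL × 8.603774 mg/mL = 900.72 mg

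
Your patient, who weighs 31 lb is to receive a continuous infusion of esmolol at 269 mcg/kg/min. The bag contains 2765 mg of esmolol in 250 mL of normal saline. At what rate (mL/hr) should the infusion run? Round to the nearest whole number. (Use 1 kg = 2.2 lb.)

Weight = 31 lb ÷ 2.2 lb/kg = 14.09091 kg
Dose = 269 mcg/kg/min × 14.09091 kg = 3790.455 mcg/min
3790.455 mcg/min × 60 min/hr = 227427.3 mcg/hr
Concentration = 2765 mg ÷ 250 mL = 11.06 mg/mL = 11060 mcg/mL
Rate = 227427.3 mcg/hr ÷ 11060 mcg/mL = 20.56304 mL/hr

21 mL/hr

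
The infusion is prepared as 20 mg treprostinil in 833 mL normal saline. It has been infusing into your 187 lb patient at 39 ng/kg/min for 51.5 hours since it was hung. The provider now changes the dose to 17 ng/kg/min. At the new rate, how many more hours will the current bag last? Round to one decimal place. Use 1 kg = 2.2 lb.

112.5 hours

Initial rate:
Weight = 187 lb ÷ 2.2 lb/kg = 85 kg
Dose = 39 ng/kg/min × 85 kg = 3315 ng/min
3315 ng/min × 60 min/hr = 198900 ng/hr
Concentration = 20 mg ÷ 833 mL = 0.0240096 mg/mL = 24009.6 ng/mL
Rate = 198900 ng/hr ÷ 24009.6 ng/mL = 8.284185 mL/hr
Volume infused so far = 8.284185 mL/hr × 51.5 hr = 426.6355 mL
Volume remaining = 833 − 426.6355 = 406.3645 mL
New rate:
Dose = 17 ng/kg/min × 85 kg = 1445 ng/min
1445 ng/min × 60 min/hr = 86700 ng/hr
Rate = 86700 ng/hr ÷ 24009.6 ng/mL = 3.611055 mL/hr
Time remaining = 406.3645 mL ÷ 3.611055 mL/hr = 112.5334 hr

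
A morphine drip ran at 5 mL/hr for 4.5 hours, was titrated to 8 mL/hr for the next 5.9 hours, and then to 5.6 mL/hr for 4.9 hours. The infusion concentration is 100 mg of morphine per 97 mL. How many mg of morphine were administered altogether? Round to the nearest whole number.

100 mg

Concentration = 100 mg ÷ 97 mL = 1.030928 mg/mL
Stage 1: 5 mL/hr × 4.5 hr = 22.5 mL → 22.5 mL × 1.030928 mg/mL = 23.19588 mg
Stage 2: 8 mL/hr × 5.9 hr = 47.2 mL → 47.2 mL × 1.030928 mg/mL = 48.65979 mg
Stage 3: 5.6 mL/hr × 4.9 hr = 27.44 mL → 27.44 mL × 1.030928 mg/mL = 28.28866 mg
Total = 23.19588 + 48.65979 + 28.28866 = 100.1443 mg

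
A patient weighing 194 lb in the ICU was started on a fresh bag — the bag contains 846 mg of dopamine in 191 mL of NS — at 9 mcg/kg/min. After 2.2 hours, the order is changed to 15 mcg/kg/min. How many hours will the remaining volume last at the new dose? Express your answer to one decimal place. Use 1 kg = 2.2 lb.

9.3 hours

Initial rate:
Weight = 194 lb ÷ 2.2 lb/kg = 88.18182 kg
Dose = 9 mcg/kg/min × 88.18182 kg = 793.6364 mcg/min
793.6364 mcg/min × 60 min/hr = 47618.18 mcg/hr
Concentration = 846 mg ÷ 191 mL = 4.429319 mg/mL = 4429.319 mcg/mL
Rate = 47618.18 mcg/hr ÷ 4429.319 mcg/mL = 10.75068 mL/hr
Volume infused so far = 10.75068 mL/hr × 2.2 hr = 23.65149 mL
Volume remaining = 191 − 23.65149 = 167.3485 mL
New rate:
Dose = 15 mcg/kg/min × 88.18182 kg = 1322.727 mcg/min
1322.727 mcg/min × 60 min/hr = 79363.64 mcg/hr
Rate = 79363.64 mcg/hr ÷ 4429.319 mcg/mL = 17.91779 mL/hr
Time remaining = 167.3485 mL ÷ 17.91779 mL/hr = 9.339794 hr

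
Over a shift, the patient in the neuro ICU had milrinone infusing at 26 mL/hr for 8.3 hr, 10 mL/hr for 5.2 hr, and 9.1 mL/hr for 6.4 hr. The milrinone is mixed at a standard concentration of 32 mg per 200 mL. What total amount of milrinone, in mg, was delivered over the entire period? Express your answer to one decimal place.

52.2 mg

Concentration = 32 mg ÷ 200 mL = 0.16 mg/mL
Stage 1: 26 mL/hr × 8.3 hr = 215.8 mL → 215.8 mL × 0.16 mg/mL = 34.528 mg
Stage 2: 10 mL/hr × 5.2 hr = 52 mL → 52 mL × 0.16 mg/mL = 8.32 mg
Stage 3: 9.1 mL/hr × 6.4 hr = 58.24 mL → 58.24 mL × 0.16 mg/mL = 9.3184 mg
Total = 34.528 + 8.32 + 9.3184 = 52.1664 mg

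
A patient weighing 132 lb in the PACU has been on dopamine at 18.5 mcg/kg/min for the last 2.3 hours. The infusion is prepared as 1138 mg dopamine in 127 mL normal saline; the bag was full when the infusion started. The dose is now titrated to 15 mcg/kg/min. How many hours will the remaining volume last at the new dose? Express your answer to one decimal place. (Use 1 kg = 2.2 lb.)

Initial rate:
Weight = 132 lb ÷ 2.2 lb/kg = 60 kg
Dose = 18.5 mcg/kg/min × 60 kg = 1110 mcg/min
1110 mcg/min × 60 min/hr = 66600 mcg/hr
Concentration = 1138 mg ÷ 127 mL = 8.96063 mg/mL = 8960.63 mcg/mL
Rate = 66600 mcg/hr ÷ 8960.63 mcg/mL = 7.432513 mL/hr
Volume infused so far = 7.432513 mL/hr × 2.3 hr = 17.09478 mL
Volume remaining = 127 − 17.09478 = 109.9052 mL
New rate:
Dose = 15 mcg/kg/min × 60 kg = 900 mcg/min
900 mcg/min × 60 min/hr = 54000 mcg/hr
Rate = 54000 mcg/hr ÷ 8960.63 mcg/mL = 6.026362 mL/hr
Time remaining = 109.9052 mL ÷ 6.026362 mL/hr = 18.23741 hr

18.2 hours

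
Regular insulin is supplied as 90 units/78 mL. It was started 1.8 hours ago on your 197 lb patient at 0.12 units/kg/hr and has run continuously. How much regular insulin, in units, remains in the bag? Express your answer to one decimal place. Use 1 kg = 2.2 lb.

70.7 units

Weight = 197 lb ÷ 2.2 lb/kg = 89.54545 kg
Dose = 0.12 units/kg/hr × 89.54545 kg = 10.74545 units/hr
Concentration = 90 units ÷ 78 mL = 1.153846 units/mL
Rate = 10.74545 units/hr ÷ 1.153846 units/mL = 9.312727 mL/hr
Volume infused = 9.312727 mL/hr × 1.8 hr = 16.76291 mL
Volume remaining = 78 − 16.76291 = 61.23709 mL
Drug remaining = 61.23709 mL × 1.153846 units/mL = 70.65818 units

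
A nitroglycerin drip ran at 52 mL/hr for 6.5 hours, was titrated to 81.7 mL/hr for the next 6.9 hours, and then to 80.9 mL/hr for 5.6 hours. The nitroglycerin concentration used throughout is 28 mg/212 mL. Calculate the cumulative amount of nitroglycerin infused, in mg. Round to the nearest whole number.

179 mg

Concentration = 28 mg ÷ 212 mL = 0.1320755 mg/mL
Stage 1: 52 mL/hr × 6.5 hr = 338 mL → 338 mL × 0.1320755 mg/mL = 44.64151 mg
Stage 2: 81.7 mL/hr × 6.9 hr = 563.73 mL → 563.73 mL × 0.1320755 mg/mL = 74.45491 mg
Stage 3: 80.9 mL/hr × 5.6 hr = 453.04 mL → 453.04 mL × 0.1320755 mg/mL = 59.83547 mg
Total = 44.64151 + 74.45491 + 59.83547 = 178.9319 mg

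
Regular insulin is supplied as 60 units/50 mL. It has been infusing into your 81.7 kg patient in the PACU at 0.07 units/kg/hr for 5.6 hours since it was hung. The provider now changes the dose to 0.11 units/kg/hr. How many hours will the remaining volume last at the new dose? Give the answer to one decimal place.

Initial rate:
Dose = 0.07 units/kg/hr × 81.7 kg = 5.719 units/hr
Concentration = 60 units ÷ 50 mL = 1.2 units/mL
Rate = 5.719 units/hr ÷ 1.2 units/mL = 4.765833 mL/hr
Volume infused so far = 4.765833 mL/hr × 5.6 hr = 26.68867 mL
Volume remaining = 50 − 26.68867 = 23.31133 mL
New rate:
Dose = 0.11 units/kg/hr × 81.7 kg = 8.987 units/hr
Rate = 8.987 units/hr ÷ 1.2 units/mL = 7.489167 mL/hr
Time remaining = 23.31133 mL ÷ 7.489167 mL/hr = 3.112674 hr

3.1 hours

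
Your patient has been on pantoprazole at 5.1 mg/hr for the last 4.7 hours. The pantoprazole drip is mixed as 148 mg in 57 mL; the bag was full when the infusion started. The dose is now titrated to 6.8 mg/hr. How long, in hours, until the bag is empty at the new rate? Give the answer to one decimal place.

18.2 hours

Initial rate:
Concentration = 148 mg ÷ 57 mL = 2.596491 mg/mL
Rate = 5.1 mg/hr ÷ 2.596491 mg/mL = 1.964189 mL/hr
Volume infused so far = 1.964189 mL/hr × 4.7 hr = 9.231689 mL
Volume remaining = 57 − 9.231689 = 47.76831 mL
New rate:
Rate = 6.8 mg/hr ÷ 2.596491 mg/mL = 2.618919 mL/hr
Time remaining = 47.76831 mL ÷ 2.618919 mL/hr = 18.23971 hr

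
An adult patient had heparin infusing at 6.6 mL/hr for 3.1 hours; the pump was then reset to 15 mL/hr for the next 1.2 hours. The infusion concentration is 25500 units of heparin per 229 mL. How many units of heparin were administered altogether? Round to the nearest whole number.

Concentration = 25500 units ÷ 229 mL = 111.3537 units/mL
Stage 1: 6.6 mL/hr × 3.1 hr = 20.46 mL → 20.46 mL × 111.3537 units/mL = 2278.297 units
Stage 2: 15 mL/hr × 1.2 hr = 18 mL → 18 mL × 111.3537 units/mL = 2004.367 units
Total = 2278.297 + 2004.367 = 4282.664 units

4283 units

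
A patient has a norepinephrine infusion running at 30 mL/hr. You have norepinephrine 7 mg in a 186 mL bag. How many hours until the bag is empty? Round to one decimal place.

6.2 hours

Duration = 186 mL ÷ 30 mL/hr = 6.2 hr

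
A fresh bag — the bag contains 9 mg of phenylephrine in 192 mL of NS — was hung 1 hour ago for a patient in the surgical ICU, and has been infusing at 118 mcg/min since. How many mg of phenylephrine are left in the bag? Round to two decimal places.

118 mcg/min × 60 min/hr = 7080 mcg/hr
Concentration = 9 mg ÷ 192 mL = 0.046875 mg/mL = 46.875 mcg/mL
Rate = 7080 mcg/hr ÷ 46.875 mcg/mL = 151.04 mL/hr
Volume infused = 151.04 mL/hr × 1 hr = 151.04 mL
Volume remaining = 192 − 151.04 = 40.96 mL
Drug remaining = 40.96 mL × 46.875 mcg/mL = 1920 mcg = 1.92 mg

1.92 mg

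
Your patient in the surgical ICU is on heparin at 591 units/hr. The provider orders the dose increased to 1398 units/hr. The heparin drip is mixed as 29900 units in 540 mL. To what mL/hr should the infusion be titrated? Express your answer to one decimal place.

25.2 mL/hr

Concentration = 29900 units ÷ 540 mL = 55.37037 units/mL
Rate = 1398 units/hr ÷ 55.37037 units/mL = 25.24816 mL/hr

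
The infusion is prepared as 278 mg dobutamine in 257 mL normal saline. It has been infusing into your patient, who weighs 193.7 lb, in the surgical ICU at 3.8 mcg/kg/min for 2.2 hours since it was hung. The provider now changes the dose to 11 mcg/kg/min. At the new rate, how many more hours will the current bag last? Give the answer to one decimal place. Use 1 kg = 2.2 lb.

Initial rate:
Weight = 193.7 lb ÷ 2.2 lb/kg = 88.04545 kg
Dose = 3.8 mcg/kg/min × 88.04545 kg = 334.5727 mcg/min
334.5727 mcg/min × 60 min/hr = 20074.36 mcg/hr
Concentration = 278 mg ÷ 257 mL = 1.081712 mg/mL = 1081.712 mcg/mL
Rate = 20074.36 mcg/hr ÷ 1081.712 mcg/mL = 18.55795 mL/hr
Volume infused so far = 18.55795 mL/hr × 2.2 hr = 40.8275 mL
Volume remaining = 257 − 40.8275 = 216.1725 mL
New rate:
Dose = 11 mcg/kg/min × 88.04545 kg = 968.5 mcg/min
968.5 mcg/min × 60 min/hr = 58110 mcg/hr
Rate = 58110 mcg/hr ÷ 1081.712 mcg/mL = 53.7204 mL/hr
Time remaining = 216.1725 mL ÷ 53.7204 mL/hr = 4.02403 hr

4.0 hours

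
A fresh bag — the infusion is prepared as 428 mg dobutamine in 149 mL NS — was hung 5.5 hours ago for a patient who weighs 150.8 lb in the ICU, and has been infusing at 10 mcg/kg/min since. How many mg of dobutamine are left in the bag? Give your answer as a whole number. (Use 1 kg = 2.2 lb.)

202 mg

Weight = 150.8 lb ÷ 2.2 lb/kg = 68.54545 kg
Dose = 10 mcg/kg/min × 68.54545 kg = 685.4545 mcg/min
685.4545 mcg/min × 60 min/hr = 41127.27 mcg/hr
Concentration = 428 mg ÷ 149 mL = 2.872483 mg/mL = 2872.483 mcg/mL
Rate = 41127.27 mcg/hr ÷ 2872.483 mcg/mL = 14.31767 mL/hr
Volume infused = 14.31767 mL/hr × 5.5 hr = 78.7472 mL
Volume remaining = 149 − 78.7472 = 70.2528 mL
Drug remaining = 70.2528 mL × 2872.483 mcg/mL = 201800 mcg = 201.8 mg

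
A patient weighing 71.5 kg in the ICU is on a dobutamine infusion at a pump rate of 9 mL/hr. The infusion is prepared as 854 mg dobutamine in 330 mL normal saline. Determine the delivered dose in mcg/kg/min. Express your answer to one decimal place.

Concentration = 854 mg ÷ 330 mL = 2.587879 mg/mL = 2587.879 mcg/mL
Drug rate = 9 mL/hr × 2587.879 mcg/mL = 23290.91 mcg/hr
23290.91 mcg/hr ÷ 60 min/hr = 388.1818 mcg/min
388.1818 mcg/min ÷ 71.5 kg = 5.429116 mcg/kg/min

5.4 mcg/kg/min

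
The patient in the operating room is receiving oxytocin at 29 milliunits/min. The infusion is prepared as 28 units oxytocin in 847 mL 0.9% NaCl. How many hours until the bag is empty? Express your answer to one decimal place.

29 milliunits/min × 60 min/hr = 1740 milliunits/hr
Concentration = 28 units ÷ 847 mL = 0.03305785 units/mL = 33.05785 milliunits/mL
Rate = 1740 milliunits/hr ÷ 33.05785 milliunits/mL = 52.635 mL/hr
Duration = 847 mL ÷ 52.635 mL/hr = 16.09195 hr

16.1 hours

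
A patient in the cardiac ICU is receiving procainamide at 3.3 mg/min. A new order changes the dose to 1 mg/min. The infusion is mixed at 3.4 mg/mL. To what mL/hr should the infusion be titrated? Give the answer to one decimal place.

1 mg/min × 60 min/hr = 60 mg/hr
Rate = 60 mg/hr ÷ 3.4 mg/mL = 17.64706 mL/hr

17.6 mL/hr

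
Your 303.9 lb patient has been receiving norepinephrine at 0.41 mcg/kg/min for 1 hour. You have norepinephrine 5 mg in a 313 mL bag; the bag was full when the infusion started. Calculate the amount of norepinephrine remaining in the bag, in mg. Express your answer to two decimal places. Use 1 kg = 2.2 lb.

Weight = 303.9 lb ÷ 2.2 lb/kg = 138.1364 kg
Dose = 0.41 mcg/kg/min × 138.1364 kg = 56.63591 mcg/min
56.63591 mcg/min × 60 min/hr = 3398.155 mcg/hr
Concentration = 5 mg ÷ 313 mL = 0.01597444 mg/mL = 15.97444 mcg/mL
Rate = 3398.155 mcg/hr ÷ 15.97444 mcg/mL = 212.7245 mL/hr
Volume infused = 212.7245 mL/hr × 1 hr = 212.7245 mL
Volume remaining = 313 − 212.7245 = 100.2755 mL
Drug remaining = 100.2755 mL × 15.97444 mcg/mL = 1601.845 mcg = 1.601845 mg

1.60 mg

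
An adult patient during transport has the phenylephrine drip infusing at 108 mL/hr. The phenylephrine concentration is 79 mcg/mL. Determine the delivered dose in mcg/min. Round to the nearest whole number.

142 mcg/min

Drug rate = 108 mL/hr × 79 mcg/mL = 8532 mcg/hr
8532 mcg/hr ÷ 60 min/hr = 142.2 mcg/min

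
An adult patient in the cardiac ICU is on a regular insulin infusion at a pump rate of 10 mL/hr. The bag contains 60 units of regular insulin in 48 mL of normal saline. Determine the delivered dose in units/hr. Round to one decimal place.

Concentration = 60 units ÷ 48 mL = 1.25 units/mL
Drug rate = 10 mL/hr × 1.25 units/mL = 12.5 units/hr

12.5 units/hr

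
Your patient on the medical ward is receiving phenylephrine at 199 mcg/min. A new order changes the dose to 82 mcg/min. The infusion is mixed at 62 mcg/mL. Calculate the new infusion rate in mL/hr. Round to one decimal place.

79.4 mL/hr

82 mcg/min × 60 min/hr = 4920 mcg/hr
Rate = 4920 mcg/hr ÷ 62 mcg/mL = 79.35484 mL/hr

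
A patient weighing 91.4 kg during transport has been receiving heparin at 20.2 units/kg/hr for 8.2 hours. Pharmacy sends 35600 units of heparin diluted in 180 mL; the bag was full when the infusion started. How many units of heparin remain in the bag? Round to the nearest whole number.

Dose = 20.2 units/kg/hr × 91.4 kg = 1846.28 units/hr
Concentration = 35600 units ÷ 180 mL = 197.7778 units/mL
Rate = 1846.28 units/hr ÷ 197.7778 units/mL = 9.335124 mL/hr
Volume infused = 9.335124 mL/hr × 8.2 hr = 76.54801 mL
Volume remaining = 180 − 76.54801 = 103.452 mL
Drug remaining = 103.452 mL × 197.7778 units/mL = 20460.5 units

20461 units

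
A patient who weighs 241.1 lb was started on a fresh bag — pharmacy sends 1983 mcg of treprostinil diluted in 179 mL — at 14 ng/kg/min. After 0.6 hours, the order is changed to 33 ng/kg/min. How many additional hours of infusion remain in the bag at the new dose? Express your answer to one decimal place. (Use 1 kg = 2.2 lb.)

8.9 hours

Initial rate:
Weight = 241.1 lb ÷ 2.2 lb/kg = 109.5909 kg
Dose = 14 ng/kg/min × 109.5909 kg = 1534.273 ng/min
1534.273 ng/min × 60 min/hr = 92056.36 ng/hr
Concentration = 1983 mcg ÷ 179 mL = 11.07821 mcg/mL = 11078.21 ng/mL
Rate = 92056.36 ng/hr ÷ 11078.21 ng/mL = 8.309677 mL/hr
Volume infused so far = 8.309677 mL/hr × 0.6 hr = 4.985806 mL
Volume remaining = 179 − 4.985806 = 174.0142 mL
New rate:
Dose = 33 ng/kg/min × 109.5909 kg = 3616.5 ng/min
3616.5 ng/min × 60 min/hr = 216990 ng/hr
Rate = 216990 ng/hr ÷ 11078.21 ng/mL = 19.5871 mL/hr
Time remaining = 174.0142 mL ÷ 19.5871 mL/hr = 8.884125 hr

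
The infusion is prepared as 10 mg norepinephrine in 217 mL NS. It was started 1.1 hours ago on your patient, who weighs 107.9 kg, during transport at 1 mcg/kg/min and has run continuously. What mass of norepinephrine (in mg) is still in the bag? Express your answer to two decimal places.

2.88 mg

Dose = 1 mcg/kg/min × 107.9 kg = 107.9 mcg/min
107.9 mcg/min × 60 min/hr = 6474 mcg/hr
Concentration = 10 mg ÷ 217 mL = 0.04608295 mg/mL = 46.08295 mcg/mL
Rate = 6474 mcg/hr ÷ 46.08295 mcg/mL = 140.4858 mL/hr
Volume infused = 140.4858 mL/hr × 1.1 hr = 154.5344 mL
Volume remaining = 217 − 154.5344 = 62.46562 mL
Drug remaining = 62.46562 mL × 46.08295 mcg/mL = 2878.6 mcg = 2.8786 mg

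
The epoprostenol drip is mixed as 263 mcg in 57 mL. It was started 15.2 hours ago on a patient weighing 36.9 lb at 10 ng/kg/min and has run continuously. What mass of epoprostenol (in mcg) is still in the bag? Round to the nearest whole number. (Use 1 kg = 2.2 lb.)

Weight = 36.9 lb ÷ 2.2 lb/kg = 16.77273 kg
Dose = 10 ng/kg/min × 16.77273 kg = 167.7273 ng/min
167.7273 ng/min × 60 min/hr = 10063.64 ng/hr
Concentration = 263 mcg ÷ 57 mL = 4.614035 mcg/mL = 4614.035 ng/mL
Rate = 10063.64 ng/hr ÷ 4614.035 ng/mL = 2.181092 mL/hr
Volume infused = 2.181092 mL/hr × 15.2 hr = 33.1526 mL
Volume remaining = 57 − 33.1526 = 23.8474 mL
Drug remaining = 23.8474 mL × 4614.035 ng/mL = 110032.7 ng = 110.0327 mcg

110 mcg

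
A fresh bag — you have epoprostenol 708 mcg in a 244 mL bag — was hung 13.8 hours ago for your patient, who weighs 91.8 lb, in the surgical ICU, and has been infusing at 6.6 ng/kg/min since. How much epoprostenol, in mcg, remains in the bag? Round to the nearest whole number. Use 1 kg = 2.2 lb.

480 mcg

Weight = 91.8 lb ÷ 2.2 lb/kg = 41.72727 kg
Dose = 6.6 ng/kg/min × 41.72727 kg = 275.4 ng/min
275.4 ng/min × 60 min/hr = 16524 ng/hr
Concentration = 708 mcg ÷ 244 mL = 2.901639 mcg/mL = 2901.639 ng/mL
Rate = 16524 ng/hr ÷ 2901.639 ng/mL = 5.694712 mL/hr
Volume infused = 5.694712 mL/hr × 13.8 hr = 78.58702 mL
Volume remaining = 244 − 78.58702 = 165.413 mL
Drug remaining = 165.413 mL × 2901.639 ng/mL = 479968.8 ng = 479.9688 mcg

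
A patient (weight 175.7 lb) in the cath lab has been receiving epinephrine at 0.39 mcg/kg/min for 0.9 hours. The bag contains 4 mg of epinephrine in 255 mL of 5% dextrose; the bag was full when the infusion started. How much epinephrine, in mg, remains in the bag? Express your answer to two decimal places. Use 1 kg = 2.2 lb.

2.32 mg

Weight = 175.7 lb ÷ 2.2 lb/kg = 79.86364 kg
Dose = 0.39 mcg/kg/min × 79.86364 kg = 31.14682 mcg/min
31.14682 mcg/min × 60 min/hr = 1868.809 mcg/hr
Concentration = 4 mg ÷ 255 mL = 0.01568627 mg/mL = 15.68627 mcg/mL
Rate = 1868.809 mcg/hr ÷ 15.68627 mcg/mL = 119.1366 mL/hr
Volume infused = 119.1366 mL/hr × 0.9 hr = 107.2229 mL
Volume remaining = 255 − 107.2229 = 147.7771 mL
Drug remaining = 147.7771 mL × 15.68627 mcg/mL = 2318.072 mcg = 2.318072 mg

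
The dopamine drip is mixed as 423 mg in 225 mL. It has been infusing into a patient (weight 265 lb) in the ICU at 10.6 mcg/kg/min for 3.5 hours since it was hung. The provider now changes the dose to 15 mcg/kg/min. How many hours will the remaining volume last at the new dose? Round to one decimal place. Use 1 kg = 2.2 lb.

1.4 hours

Initial rate:
Weight = 265 lb ÷ 2.2 lb/kg = 120.4545 kg
Dose = 10.6 mcg/kg/min × 120.4545 kg = 1276.818 mcg/min
1276.818 mcg/min × 60 min/hr = 76609.09 mcg/hr
Concentration = 423 mg ÷ 225 mL = 1.88 mg/mL = 1880 mcg/mL
Rate = 76609.09 mcg/hr ÷ 1880 mcg/mL = 40.74952 mL/hr
Volume infused so far = 40.74952 mL/hr × 3.5 hr = 142.6233 mL
Volume remaining = 225 − 142.6233 = 82.37669 mL
New rate:
Dose = 15 mcg/kg/min × 120.4545 kg = 1806.818 mcg/min
1806.818 mcg/min × 60 min/hr = 108409.1 mcg/hr
Rate = 108409.1 mcg/hr ÷ 1880 mcg/mL = 57.66441 mL/hr
Time remaining = 82.37669 mL ÷ 57.66441 mL/hr = 1.428553 hr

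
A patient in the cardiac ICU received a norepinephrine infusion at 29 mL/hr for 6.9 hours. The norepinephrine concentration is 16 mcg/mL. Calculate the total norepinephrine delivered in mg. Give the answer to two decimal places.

Drug rate = 29 mL/hr × 16 mcg/mL = 464 mcg/hr
Total = 464 mcg/hr × 6.9 hr = 3201.6 mcg = 3.2016 mg

3.20 mg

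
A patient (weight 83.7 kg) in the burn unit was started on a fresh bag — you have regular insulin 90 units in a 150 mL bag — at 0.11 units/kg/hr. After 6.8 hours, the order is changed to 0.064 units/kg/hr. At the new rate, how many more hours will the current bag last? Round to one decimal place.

5.1 hours

Initial rate:
Dose = 0.11 units/kg/hr × 83.7 kg = 9.207 units/hr
Concentration = 90 units ÷ 150 mL = 0.6 units/mL
Rate = 9.207 units/hr ÷ 0.6 units/mL = 15.345 mL/hr
Volume infused so far = 15.345 mL/hr × 6.8 hr = 104.346 mL
Volume remaining = 150 − 104.346 = 45.654 mL
New rate:
Dose = 0.064 units/kg/hr × 83.7 kg = 5.3568 units/hr
Rate = 5.3568 units/hr ÷ 0.6 units/mL = 8.928 mL/hr
Time remaining = 45.654 mL ÷ 8.928 mL/hr = 5.113575 hr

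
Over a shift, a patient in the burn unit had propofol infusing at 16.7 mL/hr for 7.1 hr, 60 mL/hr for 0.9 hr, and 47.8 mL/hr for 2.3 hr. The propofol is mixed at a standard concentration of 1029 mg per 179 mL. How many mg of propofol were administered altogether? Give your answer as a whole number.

1624 mg

Concentration = 1029 mg ÷ 179 mL = 5.748603 mg/mL
Stage 1: 16.7 mL/hr × 7.1 hr = 118.57 mL → 118.57 mL × 5.748603 mg/mL = 681.6119 mg
Stage 2: 60 mL/hr × 0.9 hr = 54 mL → 54 mL × 5.748603 mg/mL = 310.4246 mg
Stage 3: 47.8 mL/hr × 2.3 hr = 109.94 mL → 109.94 mL × 5.748603 mg/mL = 632.0015 mg
Total = 681.6119 + 310.4246 + 632.0015 = 1624.038 mg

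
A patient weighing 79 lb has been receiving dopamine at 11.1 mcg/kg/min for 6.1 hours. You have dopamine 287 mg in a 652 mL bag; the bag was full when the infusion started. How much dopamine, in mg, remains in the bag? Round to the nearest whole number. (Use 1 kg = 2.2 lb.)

Weight = 79 lb ÷ 2.2 lb/kg = 35.90909 kg
Dose = 11.1 mcg/kg/min × 35.90909 kg = 398.5909 mcg/min
398.5909 mcg/min × 60 min/hr = 23915.45 mcg/hr
Concentration = 287 mg ÷ 652 mL = 0.440184 mg/mL = 440.184 mcg/mL
Rate = 23915.45 mcg/hr ÷ 440.184 mcg/mL = 54.33058 mL/hr
Volume infused = 54.33058 mL/hr × 6.1 hr = 331.4165 mL
Volume remaining = 652 − 331.4165 = 320.5835 mL
Drug remaining = 320.5835 mL × 440.184 mcg/mL = 141115.7 mcg = 141.1157 mg

141 mg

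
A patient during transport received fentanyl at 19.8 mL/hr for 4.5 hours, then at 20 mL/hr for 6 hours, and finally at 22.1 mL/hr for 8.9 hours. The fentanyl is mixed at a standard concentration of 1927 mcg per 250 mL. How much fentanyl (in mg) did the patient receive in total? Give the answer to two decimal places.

Concentration = 1927 mcg ÷ 250 mL = 7.708 mcg/mL
Stage 1: 19.8 mL/hr × 4.5 hr = 89.1 mL → 89.1 mL × 7.708 mcg/mL = 686.7828 mcg
Stage 2: 20 mL/hr × 6 hr = 120 mL → 120 mL × 7.708 mcg/mL = 924.96 mcg
Stage 3: 22.1 mL/hr × 8.9 hr = 196.69 mL → 196.69 mL × 7.708 mcg/mL = 1516.087 mcg
Total = 686.7828 + 924.96 + 1516.087 = 3127.829 mcg = 3.127829 mg

3.13 mg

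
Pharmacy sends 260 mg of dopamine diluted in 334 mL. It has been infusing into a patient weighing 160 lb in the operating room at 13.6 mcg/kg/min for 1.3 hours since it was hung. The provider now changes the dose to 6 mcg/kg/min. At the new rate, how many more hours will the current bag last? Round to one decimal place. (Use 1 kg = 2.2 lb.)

7.0 hours

Initial rate:
Weight = 160 lb ÷ 2.2 lb/kg = 72.72727 kg
Dose = 13.6 mcg/kg/min × 72.72727 kg = 989.0909 mcg/min
989.0909 mcg/min × 60 min/hr = 59345.45 mcg/hr
Concentration = 260 mg ÷ 334 mL = 0.7784431 mg/mL = 778.4431 mcg/mL
Rate = 59345.45 mcg/hr ÷ 778.4431 mcg/mL = 76.23608 mL/hr
Volume infused so far = 76.23608 mL/hr × 1.3 hr = 99.10691 mL
Volume remaining = 334 − 99.10691 = 234.8931 mL
New rate:
Dose = 6 mcg/kg/min × 72.72727 kg = 436.3636 mcg/min
436.3636 mcg/min × 60 min/hr = 26181.82 mcg/hr
Rate = 26181.82 mcg/hr ÷ 778.4431 mcg/mL = 33.63357 mL/hr
Time remaining = 234.8931 mL ÷ 33.63357 mL/hr = 6.983889 hr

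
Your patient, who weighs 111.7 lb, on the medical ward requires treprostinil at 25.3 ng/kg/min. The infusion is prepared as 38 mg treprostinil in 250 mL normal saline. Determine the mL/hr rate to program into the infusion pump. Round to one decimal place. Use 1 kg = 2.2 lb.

Weight = 111.7 lb ÷ 2.2 lb/kg = 50.77273 kg
Dose = 25.3 ng/kg/min × 50.77273 kg = 1284.55 ng/min
1284.55 ng/min × 60 min/hr = 77073 ng/hr
Concentration = 38 mg ÷ 250 mL = 0.152 mg/mL = 152000 ng/mL
Rate = 77073 ng/hr ÷ 152000 ng/mL = 0.5070592 mL/hr

0.5 mL/hr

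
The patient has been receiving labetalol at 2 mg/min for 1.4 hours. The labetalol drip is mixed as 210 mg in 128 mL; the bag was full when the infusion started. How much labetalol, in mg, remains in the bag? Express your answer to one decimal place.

2 mg/min × 60 min/hr = 120 mg/hr
Concentration = 210 mg ÷ 128 mL = 1.640625 mg/mL
Rate = 120 mg/hr ÷ 1.640625 mg/mL = 73.14286 mL/hr
Volume infused = 73.14286 mL/hr × 1.4 hr = 102.4 mL
Volume remaining = 128 − 102.4 = 25.6 mL
Drug remaining = 25.6 mL × 1.640625 mg/mL = 42 mg

42.0 mg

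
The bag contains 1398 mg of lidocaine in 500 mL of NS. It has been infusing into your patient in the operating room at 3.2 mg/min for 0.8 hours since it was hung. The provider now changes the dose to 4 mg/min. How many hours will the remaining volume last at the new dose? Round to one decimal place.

Initial rate:
3.2 mg/min × 60 min/hr = 192 mg/hr
Concentration = 1398 mg ÷ 500 mL = 2.796 mg/mL
Rate = 192 mg/hr ÷ 2.796 mg/mL = 68.66953 mL/hr
Volume infused so far = 68.66953 mL/hr × 0.8 hr = 54.93562 mL
Volume remaining = 500 − 54.93562 = 445.0644 mL
New rate:
4 mg/min × 60 min/hr = 240 mg/hr
Rate = 240 mg/hr ÷ 2.796 mg/mL = 85.83691 mL/hr
Time remaining = 445.0644 mL ÷ 85.83691 mL/hr = 5.185 hr

5.2 hours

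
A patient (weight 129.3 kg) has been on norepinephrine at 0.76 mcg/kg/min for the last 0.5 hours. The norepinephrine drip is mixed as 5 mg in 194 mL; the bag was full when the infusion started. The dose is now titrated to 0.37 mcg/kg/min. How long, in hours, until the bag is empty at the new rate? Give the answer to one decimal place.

Initial rate:
Dose = 0.76 mcg/kg/min × 129.3 kg = 98.268 mcg/min
98.268 mcg/min × 60 min/hr = 5896.08 mcg/hr
Concentration = 5 mg ÷ 194 mL = 0.0257732 mg/mL = 25.7732 mcg/mL
Rate = 5896.08 mcg/hr ÷ 25.7732 mcg/mL = 228.7679 mL/hr
Volume infused so far = 228.7679 mL/hr × 0.5 hr = 114.384 mL
Volume remaining = 194 − 114.384 = 79.61605 mL
New rate:
Dose = 0.37 mcg/kg/min × 129.3 kg = 47.841 mcg/min
47.841 mcg/min × 60 min/hr = 2870.46 mcg/hr
Rate = 2870.46 mcg/hr ÷ 25.7732 mcg/mL = 111.3738 mL/hr
Time remaining = 79.61605 mL ÷ 111.3738 mL/hr = 0.7148541 hr

0.7 hours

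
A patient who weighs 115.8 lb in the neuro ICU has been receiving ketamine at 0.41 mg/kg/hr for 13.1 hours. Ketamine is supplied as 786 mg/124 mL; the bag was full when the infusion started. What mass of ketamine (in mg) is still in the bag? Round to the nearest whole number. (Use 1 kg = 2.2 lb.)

Weight = 115.8 lb ÷ 2.2 lb/kg = 52.63636 kg
Dose = 0.41 mg/kg/hr × 52.63636 kg = 21.58091 mg/hr
Concentration = 786 mg ÷ 124 mL = 6.33871 mg/mL
Rate = 21.58091 mg/hr ÷ 6.33871 mg/mL = 3.404622 mL/hr
Volume infused = 3.404622 mL/hr × 13.1 hr = 44.60055 mL
Volume remaining = 124 − 44.60055 = 79.39945 mL
Drug remaining = 79.39945 mL × 6.33871 mg/mL = 503.2901 mg

503 mg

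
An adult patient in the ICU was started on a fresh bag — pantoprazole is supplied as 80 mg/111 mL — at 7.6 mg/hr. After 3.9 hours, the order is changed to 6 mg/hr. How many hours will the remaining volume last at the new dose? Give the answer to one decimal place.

8.4 hours

Initial rate:
Concentration = 80 mg ÷ 111 mL = 0.7207207 mg/mL
Rate = 7.6 mg/hr ÷ 0.7207207 mg/mL = 10.545 mL/hr
Volume infused so far = 10.545 mL/hr × 3.9 hr = 41.1255 mL
Volume remaining = 111 − 41.1255 = 69.8745 mL
New rate:
Rate = 6 mg/hr ÷ 0.7207207 mg/mL = 8.325 mL/hr
Time remaining = 69.8745 mL ÷ 8.325 mL/hr = 8.393333 hr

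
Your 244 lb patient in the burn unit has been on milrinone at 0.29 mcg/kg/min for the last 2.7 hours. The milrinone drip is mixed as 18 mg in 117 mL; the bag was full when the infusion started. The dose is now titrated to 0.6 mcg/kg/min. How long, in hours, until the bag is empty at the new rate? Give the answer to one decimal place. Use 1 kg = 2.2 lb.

3.2 hours

Initial rate:
Weight = 244 lb ÷ 2.2 lb/kg = 110.9091 kg
Dose = 0.29 mcg/kg/min × 110.9091 kg = 32.16364 mcg/min
32.16364 mcg/min × 60 min/hr = 1929.818 mcg/hr
Concentration = 18 mg ÷ 117 mL = 0.1538462 mg/mL = 153.8462 mcg/mL
Rate = 1929.818 mcg/hr ÷ 153.8462 mcg/mL = 12.54382 mL/hr
Volume infused so far = 12.54382 mL/hr × 2.7 hr = 33.86831 mL
Volume remaining = 117 − 33.86831 = 83.13169 mL
New rate:
Dose = 0.6 mcg/kg/min × 110.9091 kg = 66.54545 mcg/min
66.54545 mcg/min × 60 min/hr = 3992.727 mcg/hr
Rate = 3992.727 mcg/hr ÷ 153.8462 mcg/mL = 25.95273 mL/hr
Time remaining = 83.13169 mL ÷ 25.95273 mL/hr = 3.203197 hr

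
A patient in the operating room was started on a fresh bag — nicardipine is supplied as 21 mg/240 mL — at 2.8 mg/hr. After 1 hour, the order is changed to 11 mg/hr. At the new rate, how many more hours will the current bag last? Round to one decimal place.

1.7 hours

Initial rate:
Concentration = 21 mg ÷ 240 mL = 0.0875 mg/mL
Rate = 2.8 mg/hr ÷ 0.0875 mg/mL = 32 mL/hr
Volume infused so far = 32 mL/hr × 1 hr = 32 mL
Volume remaining = 240 − 32 = 208 mL
New rate:
Rate = 11 mg/hr ÷ 0.0875 mg/mL = 125.7143 mL/hr
Time remaining = 208 mL ÷ 125.7143 mL/hr = 1.654545 hr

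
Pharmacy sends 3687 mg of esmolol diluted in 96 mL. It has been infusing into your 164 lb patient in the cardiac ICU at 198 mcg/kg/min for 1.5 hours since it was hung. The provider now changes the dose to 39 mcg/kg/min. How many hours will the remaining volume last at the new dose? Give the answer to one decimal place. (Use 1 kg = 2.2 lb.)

Initial rate:
Weight = 164 lb ÷ 2.2 lb/kg = 74.54545 kg
Dose = 198 mcg/kg/min × 74.54545 kg = 14760 mcg/min
14760 mcg/min × 60 min/hr = 885600 mcg/hr
Concentration = 3687 mg ÷ 96 mL = 38.40625 mg/mL = 38406.25 mcg/mL
Rate = 885600 mcg/hr ÷ 38406.25 mcg/mL = 23.05875 mL/hr
Volume infused so far = 23.05875 mL/hr × 1.5 hr = 34.58812 mL
Volume remaining = 96 − 34.58812 = 61.41188 mL
New rate:
Dose = 39 mcg/kg/min × 74.54545 kg = 2907.273 mcg/min
2907.273 mcg/min × 60 min/hr = 174436.4 mcg/hr
Rate = 174436.4 mcg/hr ÷ 38406.25 mcg/mL = 4.541874 mL/hr
Time remaining = 61.41188 mL ÷ 4.541874 mL/hr = 13.52126 hr

13.5 hours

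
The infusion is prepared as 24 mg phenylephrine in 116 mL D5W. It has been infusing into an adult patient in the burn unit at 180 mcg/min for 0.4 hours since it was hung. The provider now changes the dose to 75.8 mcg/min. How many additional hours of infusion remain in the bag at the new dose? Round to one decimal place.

Initial rate:
180 mcg/min × 60 min/hr = 10800 mcg/hr
Concentration = 24 mg ÷ 116 mL = 0.2068966 mg/mL = 206.8966 mcg/mL
Rate = 10800 mcg/hr ÷ 206.8966 mcg/mL = 52.2 mL/hr
Volume infused so far = 52.2 mL/hr × 0.4 hr = 20.88 mL
Volume remaining = 116 − 20.88 = 95.12 mL
New rate:
75.8 mcg/min × 60 min/hr = 4548 mcg/hr
Rate = 4548 mcg/hr ÷ 206.8966 mcg/mL = 21.982 mL/hr
Time remaining = 95.12 mL ÷ 21.982 mL/hr = 4.327177 hr

4.3 hours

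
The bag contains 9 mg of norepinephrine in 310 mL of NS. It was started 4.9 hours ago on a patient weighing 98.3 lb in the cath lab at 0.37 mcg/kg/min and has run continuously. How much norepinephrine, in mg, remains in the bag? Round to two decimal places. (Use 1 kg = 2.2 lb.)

4.14 mg

Weight = 98.3 lb ÷ 2.2 lb/kg = 44.68182 kg
Dose = 0.37 mcg/kg/min × 44.68182 kg = 16.53227 mcg/min
16.53227 mcg/min × 60 min/hr = 991.9364 mcg/hr
Concentration = 9 mg ÷ 310 mL = 0.02903226 mg/mL = 29.03226 mcg/mL
Rate = 991.9364 mcg/hr ÷ 29.03226 mcg/mL = 34.1667 mL/hr
Volume infused = 34.1667 mL/hr × 4.9 hr = 167.4168 mL
Volume remaining = 310 − 167.4168 = 142.5832 mL
Drug remaining = 142.5832 mL × 29.03226 mcg/mL = 4139.512 mcg = 4.139512 mg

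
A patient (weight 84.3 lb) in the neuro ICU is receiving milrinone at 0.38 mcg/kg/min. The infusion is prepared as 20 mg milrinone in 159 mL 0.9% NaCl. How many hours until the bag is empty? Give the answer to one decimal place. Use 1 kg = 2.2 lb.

22.9 hours

Weight = 84.3 lb ÷ 2.2 lb/kg = 38.31818 kg
Dose = 0.38 mcg/kg/min × 38.31818 kg = 14.56091 mcg/min
14.56091 mcg/min × 60 min/hr = 873.6545 mcg/hr
Concentration = 20 mg ÷ 159 mL = 0.1257862 mg/mL = 125.7862 mcg/mL
Rate = 873.6545 mcg/hr ÷ 125.7862 mcg/mL = 6.945554 mL/hr
Duration = 159 mL ÷ 6.945554 mL/hr = 22.89234 hr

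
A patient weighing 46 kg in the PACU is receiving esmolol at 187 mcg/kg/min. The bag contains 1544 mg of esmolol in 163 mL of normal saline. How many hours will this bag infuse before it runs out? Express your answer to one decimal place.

3.0 hours

Dose = 187 mcg/kg/min × 46 kg = 8602 mcg/min
8602 mcg/min × 60 min/hr = 516120 mcg/hr
Concentration = 1544 mg ÷ 163 mL = 9.472393 mg/mL = 9472.393 mcg/mL
Rate = 516120 mcg/hr ÷ 9472.393 mcg/mL = 54.48676 mL/hr
Duration = 163 mL ÷ 54.48676 mL/hr = 2.991552 hr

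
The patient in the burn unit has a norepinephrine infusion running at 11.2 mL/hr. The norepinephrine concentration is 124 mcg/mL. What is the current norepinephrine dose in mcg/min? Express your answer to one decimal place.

Drug rate = 11.2 mL/hr × 124 mcg/mL = 1388.8 mcg/hr
1388.8 mcg/hr ÷ 60 min/hr = 23.14667 mcg/min

23.1 mcg/min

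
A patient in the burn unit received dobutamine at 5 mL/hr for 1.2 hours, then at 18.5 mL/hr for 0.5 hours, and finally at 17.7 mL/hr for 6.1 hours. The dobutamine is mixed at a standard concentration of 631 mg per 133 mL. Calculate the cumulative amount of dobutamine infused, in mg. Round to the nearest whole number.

585 mg

Concentration = 631 mg ÷ 133 mL = 4.744361 mg/mL
Stage 1: 5 mL/hr × 1.2 hr = 6 mL → 6 mL × 4.744361 mg/mL = 28.46617 mg
Stage 2: 18.5 mL/hr × 0.5 hr = 9.25 mL → 9.25 mL × 4.744361 mg/mL = 43.88534 mg
Stage 3: 17.7 mL/hr × 6.1 hr = 107.97 mL → 107.97 mL × 4.744361 mg/mL = 512.2486 mg
Total = 28.46617 + 43.88534 + 512.2486 = 584.6002 mg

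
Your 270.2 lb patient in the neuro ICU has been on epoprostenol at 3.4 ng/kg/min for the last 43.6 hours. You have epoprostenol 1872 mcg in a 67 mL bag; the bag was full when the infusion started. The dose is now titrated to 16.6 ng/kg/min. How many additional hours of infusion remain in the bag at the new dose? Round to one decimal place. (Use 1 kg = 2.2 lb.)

Initial rate:
Weight = 270.2 lb ÷ 2.2 lb/kg = 122.8182 kg
Dose = 3.4 ng/kg/min × 122.8182 kg = 417.5818 ng/min
417.5818 ng/min × 60 min/hr = 25054.91 ng/hr
Concentration = 1872 mcg ÷ 67 mL = 27.9403 mcg/mL = 27940.3 ng/mL
Rate = 25054.91 ng/hr ÷ 27940.3 ng/mL = 0.8967302 mL/hr
Volume infused so far = 0.8967302 mL/hr × 43.6 hr = 39.09744 mL
Volume remaining = 67 − 39.09744 = 27.90256 mL
New rate:
Dose = 16.6 ng/kg/min × 122.8182 kg = 2038.782 ng/min
2038.782 ng/min × 60 min/hr = 122326.9 ng/hr
Rate = 122326.9 ng/hr ÷ 27940.3 ng/mL = 4.378153 mL/hr
Time remaining = 27.90256 mL ÷ 4.378153 mL/hr = 6.373135 hr

6.4 hours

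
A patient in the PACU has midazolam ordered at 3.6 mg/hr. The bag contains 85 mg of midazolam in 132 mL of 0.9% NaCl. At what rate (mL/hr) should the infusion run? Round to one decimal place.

5.6 mL/hr

Concentration = 85 mg ÷ 132 mL = 0.6439394 mg/mL
Rate = 3.6 mg/hr ÷ 0.6439394 mg/mL = 5.590588 mL/hr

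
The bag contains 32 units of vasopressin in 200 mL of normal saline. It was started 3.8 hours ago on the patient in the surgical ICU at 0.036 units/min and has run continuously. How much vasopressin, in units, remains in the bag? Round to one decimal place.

0.036 units/min × 60 min/hr = 2.16 units/hr
Concentration = 32 units ÷ 200 mL = 0.16 units/mL
Rate = 2.16 units/hr ÷ 0.16 units/mL = 13.5 mL/hr
Volume infused = 13.5 mL/hr × 3.8 hr = 51.3 mL
Volume remaining = 200 − 51.3 = 148.7 mL
Drug remaining = 148.7 mL × 0.16 units/mL = 23.792 units

23.8 units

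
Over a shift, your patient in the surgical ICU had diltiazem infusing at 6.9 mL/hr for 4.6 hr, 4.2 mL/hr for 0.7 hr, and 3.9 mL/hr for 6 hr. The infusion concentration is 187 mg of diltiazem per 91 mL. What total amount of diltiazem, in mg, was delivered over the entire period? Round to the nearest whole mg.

119 mg

Concentration = 187 mg ÷ 91 mL = 2.054945 mg/mL
Stage 1: 6.9 mL/hr × 4.6 hr = 31.74 mL → 31.74 mL × 2.054945 mg/mL = 65.22396 mg
Stage 2: 4.2 mL/hr × 0.7 hr = 2.94 mL → 2.94 mL × 2.054945 mg/mL = 6.041538 mg
Stage 3: 3.9 mL/hr × 6 hr = 23.4 mL → 23.4 mL × 2.054945 mg/mL = 48.08571 mg
Total = 65.22396 + 6.041538 + 48.08571 = 119.3512 mg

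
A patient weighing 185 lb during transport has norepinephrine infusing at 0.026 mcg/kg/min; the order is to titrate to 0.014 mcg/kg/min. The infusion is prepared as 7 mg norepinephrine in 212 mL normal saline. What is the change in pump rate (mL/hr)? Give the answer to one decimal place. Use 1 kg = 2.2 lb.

At the current dose:
Weight = 185 lb ÷ 2.2 lb/kg = 84.09091 kg
Dose = 0.026 mcg/kg/min × 84.09091 kg = 2.186364 mcg/min
2.186364 mcg/min × 60 min/hr = 131.1818 mcg/hr
Concentration = 7 mg ÷ 212 mL = 0.03301887 mg/mL = 33.01887 mcg/mL
Rate = 131.1818 mcg/hr ÷ 33.01887 mcg/mL = 3.972935 mL/hr
At the new dose:
Dose = 0.014 mcg/kg/min × 84.09091 kg = 1.177273 mcg/min
1.177273 mcg/min × 60 min/hr = 70.63636 mcg/hr
Rate = 70.63636 mcg/hr ÷ 33.01887 mcg/mL = 2.139273 mL/hr
Change = 2.139273 − 3.972935 = -1.833662 mL/hr → 1.833662 mL/hr decrease

1.8 mL/hr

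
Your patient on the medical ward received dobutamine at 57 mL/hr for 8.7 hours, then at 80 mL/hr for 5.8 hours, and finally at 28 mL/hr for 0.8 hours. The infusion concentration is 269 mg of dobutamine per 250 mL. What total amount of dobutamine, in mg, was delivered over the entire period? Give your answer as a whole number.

Concentration = 269 mg ÷ 250 mL = 1.076 mg/mL
Stage 1: 57 mL/hr × 8.7 hr = 495.9 mL → 495.9 mL × 1.076 mg/mL = 533.5884 mg
Stage 2: 80 mL/hr × 5.8 hr = 464 mL → 464 mL × 1.076 mg/mL = 499.264 mg
Stage 3: 28 mL/hr × 0.8 hr = 22.4 mL → 22.4 mL × 1.076 mg/mL = 24.1024 mg
Total = 533.5884 + 499.264 + 24.1024 = 1056.955 mg

1057 mg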